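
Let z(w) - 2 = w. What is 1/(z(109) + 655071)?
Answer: 1/655182 ≈ 1.5263e-6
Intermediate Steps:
z(w) = 2 + w
1/(z(109) + 655071) = 1/((2 + 109) + 655071) = 1/(111 + 655071) = 1/655182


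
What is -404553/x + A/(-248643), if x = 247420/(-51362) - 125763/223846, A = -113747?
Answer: 578249910042850041415/7688466307637109 ≈ 75210.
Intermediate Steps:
x = -30921708263/5748589126 (x = 247420*(-1/51362) - 125763*1/223846 = -123710/25681 - 125763/223846 = -30921708263/5748589126 ≈ -5.3790)
-404553/x + A/(-248643) = -404553/(-30921708263/5748589126) - 113747/(-248643) = -404553*(-5748589126/30921708263) - 113747*(-1/248643) = 2325608976690678/30921708263 + 113747/248643 = 578249910042850041415/7688466307637109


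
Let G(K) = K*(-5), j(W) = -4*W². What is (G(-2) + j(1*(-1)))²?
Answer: 36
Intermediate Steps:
G(K) = -5*K
(G(-2) + j(1*(-1)))² = (-5*(-2) - 4*1²)² = (10 - 4*(-1)²)² = (10 - 4*1)² = (10 - 4)² = 6² = 36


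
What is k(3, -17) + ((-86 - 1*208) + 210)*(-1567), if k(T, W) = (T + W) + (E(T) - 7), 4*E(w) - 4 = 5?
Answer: 526437/4 ≈ 1.3161e+5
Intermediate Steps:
E(w) = 9/4 (E(w) = 1 + (¼)*5 = 1 + 5/4 = 9/4)
k(T, W) = -19/4 + T + W (k(T, W) = (T + W) + (9/4 - 7) = (T + W) - 19/4 = -19/4 + T + W)
k(3, -17) + ((-86 - 1*208) + 210)*(-1567) = (-19/4 + 3 - 17) + ((-86 - 1*208) + 210)*(-1567) = -75/4 + ((-86 - 208) + 210)*(-1567) = -75/4 + (-294 + 210)*(-1567) = -75/4 - 84*(-1567) = -75/4 + 131628 = 526437/4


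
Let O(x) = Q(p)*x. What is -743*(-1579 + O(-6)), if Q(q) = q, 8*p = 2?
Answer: 2348623/2 ≈ 1.1743e+6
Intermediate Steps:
p = 1/4 (p = (1/8)*2 = 1/4 ≈ 0.25000)
O(x) = x/4
-743*(-1579 + O(-6)) = -743*(-1579 + (1/4)*(-6)) = -743*(-1579 - 3/2) = -743*(-3161/2) = 2348623/2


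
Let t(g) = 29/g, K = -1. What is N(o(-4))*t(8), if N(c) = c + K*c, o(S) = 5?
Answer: 0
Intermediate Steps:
N(c) = 0 (N(c) = c - c = 0)
N(o(-4))*t(8) = 0*(29/8) = 0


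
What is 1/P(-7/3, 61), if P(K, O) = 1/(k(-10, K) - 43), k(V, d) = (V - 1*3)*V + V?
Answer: 77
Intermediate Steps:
k(V, d) = V + V*(-3 + V) (k(V, d) = (V - 3)*V + V = (-3 + V)*V + V = V*(-3 + V) + V = V + V*(-3 + V))
P(K, O) = 1/77 (P(K, O) = 1/(-10*(-2 - 10) - 43) = 1/(-10*(-12) - 43) = 1/(120 - 43) = 1/77)
1/P(-7/3, 61) = 1/(1/77) = 77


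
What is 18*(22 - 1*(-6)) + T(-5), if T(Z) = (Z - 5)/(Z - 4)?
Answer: 4546/9 ≈ 505.11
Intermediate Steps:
T(Z) = (-5 + Z)/(-4 + Z)
18*(22 - 1*(-6)) + T(-5) = 18*(22 - 1*(-6)) + (-5 - 5)/(-4 - 5) = 18*(22 + 6) - 10/(-9) = 18*28 - ⅑*(-10) = 504 + 10/9 = 4546/9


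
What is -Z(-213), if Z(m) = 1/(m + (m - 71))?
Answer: 1/497 ≈ 0.0020121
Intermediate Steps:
Z(m) = 1/(-71 + 2*m) (Z(m) = 1/(m + (-71 + m)) = 1/(-71 + 2*m))
-Z(-213) = -1/(-71 + 2*(-213)) = -1/(-71 - 426) = -1/(-497) = -1*(-1/497) = 1/497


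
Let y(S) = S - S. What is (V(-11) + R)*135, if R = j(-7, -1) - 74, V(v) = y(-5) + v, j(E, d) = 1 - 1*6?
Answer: -12150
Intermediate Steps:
y(S) = 0
j(E, d) = -5 (j(E, d) = 1 - 6 = -5)
V(v) = v (V(v) = 0 + v = v)
R = -79 (R = -5 - 74 = -79)
(V(-11) + R)*135 = (-11 - 79)*135 = -90*135 = -12150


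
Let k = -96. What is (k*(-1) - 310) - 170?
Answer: -384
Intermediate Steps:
(k*(-1) - 310) - 170 = (-96*(-1) - 310) - 170 = (96 - 310) - 170 = -214 - 170 = -384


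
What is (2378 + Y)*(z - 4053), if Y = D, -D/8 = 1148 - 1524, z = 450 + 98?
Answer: -18877930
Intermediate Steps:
z = 548
D = 3008 (D = -8*(1148 - 1524) = -8*(-376) = 3008)
Y = 3008
(2378 + Y)*(z - 4053) = (2378 + 3008)*(548 - 4053) = 5386*(-3505) = -18877930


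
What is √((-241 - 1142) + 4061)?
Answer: √2678 ≈ 51.749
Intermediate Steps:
√((-241 - 1142) + 4061) = √(-1383 + 4061) = √2678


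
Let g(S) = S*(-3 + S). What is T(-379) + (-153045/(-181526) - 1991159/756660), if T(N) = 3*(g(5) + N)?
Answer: -4007787574133/3614564820 ≈ -1108.8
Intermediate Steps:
T(N) = 30 + 3*N (T(N) = 3*(5*(-3 + 5) + N) = 3*(5*2 + N) = 3*(10 + N) = 30 + 3*N)
T(-379) + (-153045/(-181526) - 1991159/756660) = (30 + 3*(-379)) + (-153045/(-181526) - 1991159/756660) = (30 - 1137) + (-153045*(-1/181526) - 1991159*1/756660) = -1107 + (8055/9554 - 1991159/756660) = -1107 - 6464318393/3614564820 = -4007787574133/3614564820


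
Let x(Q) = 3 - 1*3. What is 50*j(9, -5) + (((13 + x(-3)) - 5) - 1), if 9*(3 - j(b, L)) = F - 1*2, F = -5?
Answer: 1763/9 ≈ 195.89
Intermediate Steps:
x(Q) = 0 (x(Q) = 3 - 3 = 0)
j(b, L) = 34/9 (j(b, L) = 3 - (-5 - 1*2)/9 = 3 - (-5 - 2)/9 = 3 - ⅑*(-7) = 3 + 7/9 = 34/9)
50*j(9, -5) + (((13 + x(-3)) - 5) - 1) = 50*(34/9) + (((13 + 0) - 5) - 1) = 1700/9 + ((13 - 5) - 1) = 1700/9 + (8 - 1) = 1700/9 + 7 = 1763/9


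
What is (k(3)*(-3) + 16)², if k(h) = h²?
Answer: 121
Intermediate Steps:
(k(3)*(-3) + 16)² = (3²*(-3) + 16)² = (9*(-3) + 16)² = (-27 + 16)² = (-11)² = 121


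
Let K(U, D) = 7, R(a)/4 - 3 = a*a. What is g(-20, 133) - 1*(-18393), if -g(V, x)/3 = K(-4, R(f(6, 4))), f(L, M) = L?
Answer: 18372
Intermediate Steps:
R(a) = 12 + 4*a**2 (R(a) = 12 + 4*(a*a) = 12 + 4*a**2)
g(V, x) = -21 (g(V, x) = -3*7 = -21)
g(-20, 133) - 1*(-18393) = -21 - 1*(-18393) = -21 + 18393 = 18372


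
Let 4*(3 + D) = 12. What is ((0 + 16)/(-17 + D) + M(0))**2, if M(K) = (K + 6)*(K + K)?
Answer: 256/289 ≈ 0.88581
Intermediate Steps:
D = 0 (D = -3 + (1/4)*12 = -3 + 3 = 0)
M(K) = 2*K*(6 + K) (M(K) = (6 + K)*(2*K) = 2*K*(6 + K))
((0 + 16)/(-17 + D) + M(0))**2 = ((0 + 16)/(-17 + 0) + 2*0*(6 + 0))**2 = (16/(-17) + 2*0*6)**2 = (16*(-1/17) + 0)**2 = (-16/17 + 0)**2 = (-16/17)**2 = 256/289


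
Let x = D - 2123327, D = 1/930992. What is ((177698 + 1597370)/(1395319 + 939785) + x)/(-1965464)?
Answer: 72125515411203709/66763223362867968 ≈ 1.0803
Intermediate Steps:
D = 1/930992 ≈ 1.0741e-6
x = -1976800450383/930992 (x = 1/930992 - 2123327 = -1976800450383/930992 ≈ -2.1233e+6)
((177698 + 1597370)/(1395319 + 939785) + x)/(-1965464) = ((177698 + 1597370)/(1395319 + 939785) - 1976800450383/930992)/(-1965464) = (1775068/2335104 - 1976800450383/930992)*(-1/1965464) = (1775068*(1/2335104) - 1976800450383/930992)*(-1/1965464) = (443767/583776 - 1976800450383/930992)*(-1/1965464) = -72125515411203709/33968174112*(-1/1965464) = 72125515411203709/66763223362867968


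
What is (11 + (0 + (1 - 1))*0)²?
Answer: 121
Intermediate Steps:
(11 + (0 + (1 - 1))*0)² = (11 + (0 + 0)*0)² = (11 + 0*0)² = (11 + 0)² = 11² = 121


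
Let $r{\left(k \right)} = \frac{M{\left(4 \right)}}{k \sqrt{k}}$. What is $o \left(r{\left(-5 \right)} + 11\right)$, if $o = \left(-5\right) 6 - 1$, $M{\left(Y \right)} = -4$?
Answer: $-341 + \frac{124 i \sqrt{5}}{25} \approx -341.0 + 11.091 i$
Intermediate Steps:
$r{\left(k \right)} = - \frac{4}{k^{\frac{3}{2}}}$ ($r{\left(k \right)} = - \frac{4}{k \sqrt{k}} = - \frac{4}{k^{\frac{3}{2}}}$)
$o = -31$ ($o = -30 - 1 = -31$)
$o \left(r{\left(-5 \right)} + 11\right) = - 31 \left(- \frac{4}{\left(-5\right) i \sqrt{5}} + 11\right) = - 31 \left(- 4 \frac{i \sqrt{5}}{25} + 11\right) = - 31 \left(- \frac{4 i \sqrt{5}}{25} + 11\right) = - 31 \left(11 - \frac{4 i \sqrt{5}}{25}\right) = -341 + \frac{124 i \sqrt{5}}{25}$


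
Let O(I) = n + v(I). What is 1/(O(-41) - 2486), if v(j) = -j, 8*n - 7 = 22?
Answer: -8/19531 ≈ -0.00040960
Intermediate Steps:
n = 29/8 (n = 7/8 + (⅛)*22 = 7/8 + 11/4 = 29/8 ≈ 3.6250)
O(I) = 29/8 - I
1/(O(-41) - 2486) = 1/((29/8 - 1*(-41)) - 2486) = 1/((29/8 + 41) - 2486) = 1/(357/8 - 2486) = 1/(-19531/8) = -8/19531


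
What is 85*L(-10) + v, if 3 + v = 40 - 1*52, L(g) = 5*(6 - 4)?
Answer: 835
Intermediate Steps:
L(g) = 10 (L(g) = 5*2 = 10)
v = -15 (v = -3 + (40 - 1*52) = -3 + (40 - 52) = -3 - 12 = -15)
85*L(-10) + v = 85*10 - 15 = 850 - 15 = 835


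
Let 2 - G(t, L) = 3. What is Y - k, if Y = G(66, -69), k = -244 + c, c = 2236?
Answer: -1993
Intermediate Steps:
G(t, L) = -1 (G(t, L) = 2 - 1*3 = 2 - 3 = -1)
k = 1992 (k = -244 + 2236 = 1992)
Y = -1
Y - k = -1 - 1*1992 = -1 - 1992 = -1993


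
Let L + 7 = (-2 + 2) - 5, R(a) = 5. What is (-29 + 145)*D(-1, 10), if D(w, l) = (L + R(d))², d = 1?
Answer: 5684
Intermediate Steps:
L = -12 (L = -7 + ((-2 + 2) - 5) = -7 + (0 - 5) = -7 - 5 = -12)
D(w, l) = 49 (D(w, l) = (-12 + 5)² = (-7)² = 49)
(-29 + 145)*D(-1, 10) = (-29 + 145)*49 = 116*49 = 5684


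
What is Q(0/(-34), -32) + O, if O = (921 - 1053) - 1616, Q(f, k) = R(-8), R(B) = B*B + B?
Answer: -1692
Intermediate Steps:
R(B) = B + B**2 (R(B) = B**2 + B = B + B**2)
Q(f, k) = 56 (Q(f, k) = -8*(1 - 8) = -8*(-7) = 56)
O = -1748 (O = -132 - 1616 = -1748)
Q(0/(-34), -32) + O = 56 - 1748 = -1692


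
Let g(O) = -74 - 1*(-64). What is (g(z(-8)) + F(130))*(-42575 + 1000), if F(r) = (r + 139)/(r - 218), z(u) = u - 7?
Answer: 47769675/88 ≈ 5.4284e+5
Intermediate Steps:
z(u) = -7 + u
F(r) = (139 + r)/(-218 + r)
g(O) = -10 (g(O) = -74 + 64 = -10)
(g(z(-8)) + F(130))*(-42575 + 1000) = (-10 + (139 + 130)/(-218 + 130))*(-42575 + 1000) = (-10 + 269/(-88))*(-41575) = (-10 - 1/88*269)*(-41575) = (-10 - 269/88)*(-41575) = -1149/88*(-41575) = 47769675/88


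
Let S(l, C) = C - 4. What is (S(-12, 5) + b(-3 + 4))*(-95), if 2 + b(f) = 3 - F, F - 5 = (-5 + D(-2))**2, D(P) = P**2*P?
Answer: 16340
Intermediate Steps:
S(l, C) = -4 + C
D(P) = P**3
F = 174 (F = 5 + (-5 + (-2)**3)**2 = 5 + (-5 - 8)**2 = 5 + (-13)**2 = 5 + 169 = 174)
b(f) = -173 (b(f) = -2 + (3 - 1*174) = -2 + (3 - 174) = -2 - 171 = -173)
(S(-12, 5) + b(-3 + 4))*(-95) = ((-4 + 5) - 173)*(-95) = (1 - 173)*(-95) = -172*(-95) = 16340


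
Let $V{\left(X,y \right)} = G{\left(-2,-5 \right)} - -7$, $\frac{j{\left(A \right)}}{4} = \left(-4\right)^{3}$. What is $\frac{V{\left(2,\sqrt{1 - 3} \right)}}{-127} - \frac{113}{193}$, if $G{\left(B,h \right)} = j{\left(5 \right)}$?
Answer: $\frac{33706}{24511} \approx 1.3751$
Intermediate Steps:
$j{\left(A \right)} = -256$ ($j{\left(A \right)} = 4 \left(-4\right)^{3} = 4 \left(-64\right) = -256$)
$G{\left(B,h \right)} = -256$
$V{\left(X,y \right)} = -249$ ($V{\left(X,y \right)} = -256 - -7 = -256 + 7 = -249$)
$\frac{V{\left(2,\sqrt{1 - 3} \right)}}{-127} - \frac{113}{193} = - \frac{249}{-127} - \frac{113}{193} = \left(-249\right) \left(- \frac{1}{127}\right) - \frac{113}{193} = \frac{249}{127} - \frac{113}{193} = \frac{33706}{24511}$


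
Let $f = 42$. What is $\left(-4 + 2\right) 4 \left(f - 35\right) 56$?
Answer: $-3136$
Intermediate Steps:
$\left(-4 + 2\right) 4 \left(f - 35\right) 56 = \left(-4 + 2\right) 4 \left(42 - 35\right) 56 = \left(-2\right) 4 \left(42 - 35\right) 56 = \left(-8\right) 7 \cdot 56 = \left(-56\right) 56 = -3136$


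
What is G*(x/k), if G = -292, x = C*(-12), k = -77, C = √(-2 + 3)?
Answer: -3504/77 ≈ -45.506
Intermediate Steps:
C = 1 (C = √1 = 1)
x = -12 (x = 1*(-12) = -12)
G*(x/k) = -(-3504)/(-77) = -(-3504)*(-1)/77 = -292*12/77 = -3504/77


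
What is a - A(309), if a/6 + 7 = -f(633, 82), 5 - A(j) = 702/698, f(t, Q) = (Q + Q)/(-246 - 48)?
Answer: -729312/17101 ≈ -42.647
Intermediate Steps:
f(t, Q) = -Q/147 (f(t, Q) = (2*Q)/(-294) = (2*Q)*(-1/294) = -Q/147)
A(j) = 1394/349 (A(j) = 5 - 702/698 = 5 - 1*351/349 = 5 - 351/349 = 1394/349)
a = -1894/49 (a = -42 + 6*(-(-1)*82/147) = -42 + 6*(-1*(-82/147)) = -42 + 6*(82/147) = -42 + 164/49 = -1894/49 ≈ -38.653)
a - A(309) = -1894/49 - 1*1394/349 = -1894/49 - 1394/349 = -729312/17101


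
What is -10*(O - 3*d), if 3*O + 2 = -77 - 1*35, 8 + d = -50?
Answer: -1360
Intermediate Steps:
d = -58 (d = -8 - 50 = -58)
O = -38 (O = -2/3 + (-77 - 1*35)/3 = -2/3 + (-77 - 35)/3 = -2/3 + (1/3)*(-112) = -2/3 - 112/3 = -38)
-10*(O - 3*d) = -10*(-38 - 3*(-58)) = -10*(-38 + 174) = -10*136 = -1360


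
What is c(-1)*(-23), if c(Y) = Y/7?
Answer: 23/7 ≈ 3.2857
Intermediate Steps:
c(Y) = Y/7 (c(Y) = Y*(⅐) = Y/7)
c(-1)*(-23) = ((⅐)*(-1))*(-23) = -⅐*(-23) = 23/7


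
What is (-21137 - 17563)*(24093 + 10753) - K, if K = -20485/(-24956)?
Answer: -1979657014805/1468 ≈ -1.3485e+9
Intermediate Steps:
K = 1205/1468 (K = -20485*(-1/24956) = 1205/1468 ≈ 0.82084)
(-21137 - 17563)*(24093 + 10753) - K = (-21137 - 17563)*(24093 + 10753) - 1*1205/1468 = -38700*34846 - 1205/1468 = -1348540200 - 1205/1468 = -1979657014805/1468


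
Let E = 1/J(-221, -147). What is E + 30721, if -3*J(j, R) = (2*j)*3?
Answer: 13578683/442 ≈ 30721.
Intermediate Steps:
J(j, R) = -2*j (J(j, R) = -2*j*3/3 = -2*j)
E = 1/442 (E = 1/(-2*(-221)) = 1/442 ≈ 0.0022624)
E + 30721 = 1/442 + 30721 = 13578683/442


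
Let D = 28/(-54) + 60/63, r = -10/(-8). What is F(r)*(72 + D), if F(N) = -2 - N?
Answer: -88985/378 ≈ -235.41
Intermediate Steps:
r = 5/4 (r = -10*(-1/8) = 5/4 ≈ 1.2500)
D = 82/189 (D = 28*(-1/54) + 60*(1/63) = -14/27 + 20/21 = 82/189 ≈ 0.43386)
F(r)*(72 + D) = (-2 - 1*5/4)*(72 + 82/189) = (-2 - 5/4)*(13690/189) = -13/4*13690/189 = -88985/378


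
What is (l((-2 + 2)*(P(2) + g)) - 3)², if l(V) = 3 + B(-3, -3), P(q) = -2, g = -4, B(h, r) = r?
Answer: 9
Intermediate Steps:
l(V) = 0 (l(V) = 3 - 3 = 0)
(l((-2 + 2)*(P(2) + g)) - 3)² = (0 - 3)² = (-3)² = 9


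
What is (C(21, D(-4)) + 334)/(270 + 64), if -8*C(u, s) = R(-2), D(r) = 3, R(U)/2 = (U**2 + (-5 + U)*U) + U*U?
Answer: 657/668 ≈ 0.98353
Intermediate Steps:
R(U) = 4*U**2 + 2*U*(-5 + U) (R(U) = 2*((U**2 + (-5 + U)*U) + U*U) = 2*((U**2 + U*(-5 + U)) + U**2) = 2*(2*U**2 + U*(-5 + U)) = 4*U**2 + 2*U*(-5 + U))
C(u, s) = -11/2 (C(u, s) = -(-2)*(-5 + 3*(-2))/4 = -(-2)*(-5 - 6)/4 = -(-2)*(-11)/4 = -1/8*44 = -11/2)
(C(21, D(-4)) + 334)/(270 + 64) = (-11/2 + 334)/(270 + 64) = (657/2)/334 = (657/2)*(1/334) = 657/668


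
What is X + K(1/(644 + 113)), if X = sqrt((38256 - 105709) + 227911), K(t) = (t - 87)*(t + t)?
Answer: -131716/573049 + sqrt(160458) ≈ 400.34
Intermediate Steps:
K(t) = 2*t*(-87 + t) (K(t) = (-87 + t)*(2*t) = 2*t*(-87 + t))
X = sqrt(160458) (X = sqrt(-67453 + 227911) = sqrt(160458) ≈ 400.57)
X + K(1/(644 + 113)) = sqrt(160458) + 2*(-87 + 1/(644 + 113))/(644 + 113) = sqrt(160458) + 2*(-87 + 1/757)/757 = sqrt(160458) + 2*(1/757)*(-87 + 1/757) = sqrt(160458) + 2*(1/757)*(-65858/757) = sqrt(160458) - 131716/573049 = -131716/573049 + sqrt(160458)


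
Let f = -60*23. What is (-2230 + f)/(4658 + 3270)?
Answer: -1805/3964 ≈ -0.45535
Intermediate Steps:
f = -1380
(-2230 + f)/(4658 + 3270) = (-2230 - 1380)/(4658 + 3270) = -3610/7928 = -3610*1/7928 = -1805/3964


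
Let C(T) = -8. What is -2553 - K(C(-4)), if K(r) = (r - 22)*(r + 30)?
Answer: -1893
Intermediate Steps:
K(r) = (-22 + r)*(30 + r)
-2553 - K(C(-4)) = -2553 - (-660 + (-8)² + 8*(-8)) = -2553 - (-660 + 64 - 64) = -2553 - 1*(-660) = -2553 + 660 = -1893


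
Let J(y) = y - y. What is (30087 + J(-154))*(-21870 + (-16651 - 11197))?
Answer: -1495865466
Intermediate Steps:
J(y) = 0
(30087 + J(-154))*(-21870 + (-16651 - 11197)) = (30087 + 0)*(-21870 + (-16651 - 11197)) = 30087*(-21870 - 27848) = 30087*(-49718) = -1495865466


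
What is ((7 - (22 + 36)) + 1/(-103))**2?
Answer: 27604516/10609 ≈ 2602.0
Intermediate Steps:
((7 - (22 + 36)) + 1/(-103))**2 = ((7 - 1*58) - 1/103)**2 = ((7 - 58) - 1/103)**2 = (-51 - 1/103)**2 = (-5254/103)**2 = 27604516/10609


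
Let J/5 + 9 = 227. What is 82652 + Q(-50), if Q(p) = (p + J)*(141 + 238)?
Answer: 476812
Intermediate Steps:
J = 1090 (J = -45 + 5*227 = -45 + 1135 = 1090)
Q(p) = 413110 + 379*p (Q(p) = (p + 1090)*(141 + 238) = (1090 + p)*379 = 413110 + 379*p)
82652 + Q(-50) = 82652 + (413110 + 379*(-50)) = 82652 + (413110 - 18950) = 82652 + 394160 = 476812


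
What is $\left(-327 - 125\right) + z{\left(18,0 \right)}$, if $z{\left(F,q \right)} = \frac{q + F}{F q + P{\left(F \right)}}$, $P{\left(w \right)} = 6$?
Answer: $-449$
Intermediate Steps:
$z{\left(F,q \right)} = \frac{F + q}{6 + F q}$ ($z{\left(F,q \right)} = \frac{q + F}{F q + 6} = \frac{F + q}{6 + F q}$)
$\left(-327 - 125\right) + z{\left(18,0 \right)} = \left(-327 - 125\right) + \frac{18 + 0}{6 + 18 \cdot 0} = -452 + \frac{1}{6 + 0} \cdot 18 = -452 + \frac{1}{6} \cdot 18 = -452 + 3 = -449$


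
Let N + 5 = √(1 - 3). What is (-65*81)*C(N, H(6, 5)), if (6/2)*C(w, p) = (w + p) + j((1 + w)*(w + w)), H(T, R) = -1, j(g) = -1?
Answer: 12285 - 1755*I*√2 ≈ 12285.0 - 2481.9*I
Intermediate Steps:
N = -5 + I*√2 (N = -5 + √(1 - 3) = -5 + √(-2) = -5 + I*√2 ≈ -5.0 + 1.4142*I)
C(w, p) = -⅓ + p/3 + w/3 (C(w, p) = ((w + p) - 1)/3 = ((p + w) - 1)/3 = (-1 + p + w)/3 = -⅓ + p/3 + w/3)
(-65*81)*C(N, H(6, 5)) = (-65*81)*(-⅓ + (⅓)*(-1) + (-5 + I*√2)/3) = -5265*(-⅓ - ⅓ + (-5/3 + I*√2/3)) = -5265*(-7/3 + I*√2/3) = 12285 - 1755*I*√2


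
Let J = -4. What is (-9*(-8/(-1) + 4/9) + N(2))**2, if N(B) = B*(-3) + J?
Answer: 7396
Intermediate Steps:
N(B) = -4 - 3*B (N(B) = B*(-3) - 4 = -3*B - 4 = -4 - 3*B)
(-9*(-8/(-1) + 4/9) + N(2))**2 = (-9*(-8/(-1) + 4/9) + (-4 - 3*2))**2 = (-9*(-8*(-1) + 4*(1/9)) + (-4 - 6))**2 = (-9*(8 + 4/9) - 10)**2 = (-9*76/9 - 10)**2 = (-76 - 10)**2 = (-86)**2 = 7396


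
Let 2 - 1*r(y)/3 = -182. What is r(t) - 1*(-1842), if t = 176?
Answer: 2394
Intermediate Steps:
r(y) = 552 (r(y) = 6 - 3*(-182) = 6 + 546 = 552)
r(t) - 1*(-1842) = 552 - 1*(-1842) = 552 + 1842 = 2394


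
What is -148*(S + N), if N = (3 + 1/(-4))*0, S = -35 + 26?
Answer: 1332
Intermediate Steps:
S = -9
N = 0 (N = (3 - ¼)*0 = (11/4)*0 = 0)
-148*(S + N) = -148*(-9 + 0) = -148*(-9) = 1332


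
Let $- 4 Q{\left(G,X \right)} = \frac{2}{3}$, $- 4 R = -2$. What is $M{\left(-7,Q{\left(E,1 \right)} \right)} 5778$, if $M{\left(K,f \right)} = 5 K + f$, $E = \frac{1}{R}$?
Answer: $-203193$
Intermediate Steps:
$R = \frac{1}{2}$ ($R = \left(- \frac{1}{4}\right) \left(-2\right) = \frac{1}{2} \approx 0.5$)
$E = 2$ ($E = \frac{1}{\frac{1}{2}} = 2$)
$Q{\left(G,X \right)} = - \frac{1}{6}$ ($Q{\left(G,X \right)} = - \frac{2 \cdot \frac{1}{3}}{4} = \left(- \frac{1}{4}\right) \frac{2}{3} = - \frac{1}{6}$)
$M{\left(K,f \right)} = f + 5 K$
$M{\left(-7,Q{\left(E,1 \right)} \right)} 5778 = \left(- \frac{1}{6} + 5 \left(-7\right)\right) 5778 = \left(- \frac{1}{6} - 35\right) 5778 = \left(- \frac{211}{6}\right) 5778 = -203193$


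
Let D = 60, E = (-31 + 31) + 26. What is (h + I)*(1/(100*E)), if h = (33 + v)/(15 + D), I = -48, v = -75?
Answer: -607/32500 ≈ -0.018677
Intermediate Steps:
E = 26 (E = 0 + 26 = 26)
h = -14/25 (h = (33 - 75)/(15 + 60) = -42/75 = -42*1/75 = -14/25 ≈ -0.56000)
(h + I)*(1/(100*E)) = (-14/25 - 48)*(1/(100*26)) = -607/(1250*26) = -1214/25*1/2600 = -607/32500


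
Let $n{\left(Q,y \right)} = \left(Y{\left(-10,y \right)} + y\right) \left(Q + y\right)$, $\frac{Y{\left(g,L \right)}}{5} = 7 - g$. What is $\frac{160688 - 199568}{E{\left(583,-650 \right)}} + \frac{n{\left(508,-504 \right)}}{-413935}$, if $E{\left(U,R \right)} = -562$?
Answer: $\frac{8047367356}{116315735} \approx 69.186$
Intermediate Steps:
$Y{\left(g,L \right)} = 35 - 5 g$ ($Y{\left(g,L \right)} = 5 \left(7 - g\right) = 35 - 5 g$)
$n{\left(Q,y \right)} = \left(85 + y\right) \left(Q + y\right)$ ($n{\left(Q,y \right)} = \left(\left(35 - -50\right) + y\right) \left(Q + y\right) = \left(\left(35 + 50\right) + y\right) \left(Q + y\right) = \left(85 + y\right) \left(Q + y\right)$)
$\frac{160688 - 199568}{E{\left(583,-650 \right)}} + \frac{n{\left(508,-504 \right)}}{-413935} = \frac{160688 - 199568}{-562} + \frac{\left(-504\right)^{2} + 85 \cdot 508 + 85 \left(-504\right) + 508 \left(-504\right)}{-413935} = \left(-38880\right) \left(- \frac{1}{562}\right) + \left(254016 + 43180 - 42840 - 256032\right) \left(- \frac{1}{413935}\right) = \frac{19440}{281} - - \frac{1676}{413935} = \frac{19440}{281} + \frac{1676}{413935} = \frac{8047367356}{116315735}$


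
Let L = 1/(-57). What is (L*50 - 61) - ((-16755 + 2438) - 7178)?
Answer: 1221688/57 ≈ 21433.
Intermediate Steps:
L = -1/57 ≈ -0.017544
(L*50 - 61) - ((-16755 + 2438) - 7178) = (-1/57*50 - 61) - ((-16755 + 2438) - 7178) = (-50/57 - 61) - (-14317 - 7178) = -3527/57 - 1*(-21495) = -3527/57 + 21495 = 1221688/57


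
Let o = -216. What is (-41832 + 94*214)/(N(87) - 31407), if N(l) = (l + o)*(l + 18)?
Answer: 5429/11238 ≈ 0.48309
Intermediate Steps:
N(l) = (-216 + l)*(18 + l) (N(l) = (l - 216)*(l + 18) = (-216 + l)*(18 + l))
(-41832 + 94*214)/(N(87) - 31407) = (-41832 + 94*214)/((-3888 + 87² - 198*87) - 31407) = (-41832 + 20116)/((-3888 + 7569 - 17226) - 31407) = -21716/(-13545 - 31407) = -21716/(-44952) = -21716*(-1/44952) = 5429/11238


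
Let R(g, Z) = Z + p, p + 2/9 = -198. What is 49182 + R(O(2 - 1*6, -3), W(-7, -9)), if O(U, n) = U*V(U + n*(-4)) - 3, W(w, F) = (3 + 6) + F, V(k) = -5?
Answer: 440854/9 ≈ 48984.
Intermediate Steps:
p = -1784/9 (p = -2/9 - 198 = -1784/9 ≈ -198.22)
W(w, F) = 9 + F
O(U, n) = -3 - 5*U (O(U, n) = U*(-5) - 3 = -5*U - 3 = -3 - 5*U)
R(g, Z) = -1784/9 + Z (R(g, Z) = Z - 1784/9 = -1784/9 + Z)
49182 + R(O(2 - 1*6, -3), W(-7, -9)) = 49182 + (-1784/9 + (9 - 9)) = 49182 + (-1784/9 + 0) = 49182 - 1784/9 = 440854/9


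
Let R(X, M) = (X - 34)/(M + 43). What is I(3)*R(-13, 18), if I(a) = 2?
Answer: -94/61 ≈ -1.5410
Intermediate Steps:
R(X, M) = (-34 + X)/(43 + M)
I(3)*R(-13, 18) = 2*((-34 - 13)/(43 + 18)) = 2*(-47/61) = -94/61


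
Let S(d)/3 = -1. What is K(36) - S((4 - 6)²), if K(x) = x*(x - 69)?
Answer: -1185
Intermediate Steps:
K(x) = x*(-69 + x)
S(d) = -3 (S(d) = 3*(-1) = -3)
K(36) - S((4 - 6)²) = 36*(-69 + 36) - 1*(-3) = 36*(-33) + 3 = -1188 + 3 = -1185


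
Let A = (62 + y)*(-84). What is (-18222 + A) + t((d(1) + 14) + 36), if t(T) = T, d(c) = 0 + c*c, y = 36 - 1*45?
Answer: -22623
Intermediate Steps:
y = -9 (y = 36 - 45 = -9)
d(c) = c² (d(c) = 0 + c² = c²)
A = -4452 (A = (62 - 9)*(-84) = 53*(-84) = -4452)
(-18222 + A) + t((d(1) + 14) + 36) = (-18222 - 4452) + ((1² + 14) + 36) = -22674 + ((1 + 14) + 36) = -22674 + (15 + 36) = -22674 + 51 = -22623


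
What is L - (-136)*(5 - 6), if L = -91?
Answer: -227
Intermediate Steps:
L - (-136)*(5 - 6) = -91 - (-136)*(5 - 6) = -91 - (-136)*(-1) = -91 - 136*1 = -91 - 136 = -227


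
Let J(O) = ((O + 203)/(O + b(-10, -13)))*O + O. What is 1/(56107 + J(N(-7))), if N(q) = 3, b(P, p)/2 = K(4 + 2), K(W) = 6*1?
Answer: 5/280756 ≈ 1.7809e-5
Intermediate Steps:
K(W) = 6
b(P, p) = 12 (b(P, p) = 2*6 = 12)
J(O) = O + O*(203 + O)/(12 + O) (J(O) = ((O + 203)/(O + 12))*O + O = ((203 + O)/(12 + O))*O + O = O*(203 + O)/(12 + O) + O = O + O*(203 + O)/(12 + O))
1/(56107 + J(N(-7))) = 1/(56107 + 3*(215 + 2*3)/(12 + 3)) = 1/(56107 + 3*(215 + 6)/15) = 1/(56107 + 3*(1/15)*221) = 1/(56107 + 221/5) = 1/(280756/5) = 5/280756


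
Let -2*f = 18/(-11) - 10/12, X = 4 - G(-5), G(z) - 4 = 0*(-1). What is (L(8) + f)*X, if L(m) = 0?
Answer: 0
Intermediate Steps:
G(z) = 4 (G(z) = 4 + 0*(-1) = 4 + 0 = 4)
X = 0 (X = 4 - 1*4 = 4 - 4 = 0)
f = 163/132 (f = -(18/(-11) - 10/12)/2 = -(18*(-1/11) - 10*1/12)/2 = -(-18/11 - ⅚)/2 = -½*(-163/66) = 163/132 ≈ 1.2348)
(L(8) + f)*X = (0 + 163/132)*0 = (163/132)*0 = 0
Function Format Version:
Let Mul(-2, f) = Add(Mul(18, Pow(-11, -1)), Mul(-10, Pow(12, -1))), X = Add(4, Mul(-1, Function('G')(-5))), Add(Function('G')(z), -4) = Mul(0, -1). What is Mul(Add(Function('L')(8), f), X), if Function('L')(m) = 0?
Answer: 0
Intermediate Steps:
Function('G')(z) = 4 (Function('G')(z) = Add(4, Mul(0, -1)) = Add(4, 0) = 4)
X = 0 (X = Add(4, Mul(-1, 4)) = Add(4, -4) = 0)
f = Rational(163, 132) (f = Mul(Rational(-1, 2), Add(Mul(18, Pow(-11, -1)), Mul(-10, Pow(12, -1)))) = Mul(Rational(-1, 2), Add(Mul(18, Rational(-1, 11)), Mul(-10, Rational(1, 12)))) = Mul(Rational(-1, 2), Add(Rational(-18, 11), Rational(-5, 6))) = Mul(Rational(-1, 2), Rational(-163, 66)) = Rational(163, 132) ≈ 1.2348)
Mul(Add(Function('L')(8), f), X) = Mul(Add(0, Rational(163, 132)), 0) = Mul(Rational(163, 132), 0) = 0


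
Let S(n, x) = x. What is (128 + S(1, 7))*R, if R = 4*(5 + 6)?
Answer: 5940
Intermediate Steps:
R = 44 (R = 4*11 = 44)
(128 + S(1, 7))*R = (128 + 7)*44 = 135*44 = 5940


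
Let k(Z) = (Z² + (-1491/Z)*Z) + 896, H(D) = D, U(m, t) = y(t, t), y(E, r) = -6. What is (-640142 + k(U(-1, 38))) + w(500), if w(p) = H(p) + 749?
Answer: -639452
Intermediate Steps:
U(m, t) = -6
w(p) = 749 + p (w(p) = p + 749 = 749 + p)
k(Z) = -595 + Z² (k(Z) = (Z² - 1491) + 896 = (-1491 + Z²) + 896 = -595 + Z²)
(-640142 + k(U(-1, 38))) + w(500) = (-640142 + (-595 + (-6)²)) + (749 + 500) = (-640142 + (-595 + 36)) + 1249 = (-640142 - 559) + 1249 = -640701 + 1249 = -639452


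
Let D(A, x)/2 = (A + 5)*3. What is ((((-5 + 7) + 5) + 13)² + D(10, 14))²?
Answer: 240100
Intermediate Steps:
D(A, x) = 30 + 6*A (D(A, x) = 2*((A + 5)*3) = 2*((5 + A)*3) = 2*(15 + 3*A) = 30 + 6*A)
((((-5 + 7) + 5) + 13)² + D(10, 14))² = ((((-5 + 7) + 5) + 13)² + (30 + 6*10))² = (((2 + 5) + 13)² + (30 + 60))² = ((7 + 13)² + 90)² = (20² + 90)² = (400 + 90)² = 490² = 240100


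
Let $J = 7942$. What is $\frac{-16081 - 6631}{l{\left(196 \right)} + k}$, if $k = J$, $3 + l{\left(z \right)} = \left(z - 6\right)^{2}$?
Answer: $- \frac{22712}{44039} \approx -0.51572$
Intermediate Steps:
$l{\left(z \right)} = -3 + \left(-6 + z\right)^{2}$ ($l{\left(z \right)} = -3 + \left(z - 6\right)^{2} = -3 + \left(-6 + z\right)^{2}$)
$k = 7942$
$\frac{-16081 - 6631}{l{\left(196 \right)} + k} = \frac{-16081 - 6631}{\left(-3 + \left(-6 + 196\right)^{2}\right) + 7942} = - \frac{22712}{\left(-3 + 190^{2}\right) + 7942} = - \frac{22712}{\left(-3 + 36100\right) + 7942} = - \frac{22712}{36097 + 7942} = - \frac{22712}{44039}$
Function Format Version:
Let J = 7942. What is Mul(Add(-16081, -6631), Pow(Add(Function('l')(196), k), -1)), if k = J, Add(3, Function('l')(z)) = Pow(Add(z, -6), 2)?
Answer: Rational(-22712, 44039) ≈ -0.51572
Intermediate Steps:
Function('l')(z) = Add(-3, Pow(Add(-6, z), 2)) (Function('l')(z) = Add(-3, Pow(Add(z, -6), 2)) = Add(-3, Pow(Add(-6, z), 2)))
k = 7942
Mul(Add(-16081, -6631), Pow(Add(Function('l')(196), k), -1)) = Mul(Add(-16081, -6631), Pow(Add(Add(-3, Pow(Add(-6, 196), 2)), 7942), -1)) = Mul(-22712, Pow(Add(Add(-3, Pow(190, 2)), 7942), -1)) = Mul(-22712, Pow(Add(Add(-3, 36100), 7942), -1)) = Mul(-22712, Pow(Add(36097, 7942), -1)) = Mul(-22712, Pow(44039, -1)) = Mul(-22712, Rational(1, 44039)) = Rational(-22712, 44039)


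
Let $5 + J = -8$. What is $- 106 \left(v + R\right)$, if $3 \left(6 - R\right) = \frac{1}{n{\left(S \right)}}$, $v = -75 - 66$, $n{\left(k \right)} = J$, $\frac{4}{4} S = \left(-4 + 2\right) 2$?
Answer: $\frac{557984}{39} \approx 14307.0$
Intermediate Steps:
$J = -13$ ($J = -5 - 8 = -13$)
$S = -4$ ($S = \left(-4 + 2\right) 2 = \left(-2\right) 2 = -4$)
$n{\left(k \right)} = -13$
$v = -141$ ($v = -75 - 66 = -141$)
$R = \frac{235}{39}$ ($R = 6 - \frac{1}{3 \left(-13\right)} = 6 - - \frac{1}{39} = 6 + \frac{1}{39} = \frac{235}{39} \approx 6.0256$)
$- 106 \left(v + R\right) = - 106 \left(-141 + \frac{235}{39}\right) = \left(-106\right) \left(- \frac{5264}{39}\right) = \frac{557984}{39}$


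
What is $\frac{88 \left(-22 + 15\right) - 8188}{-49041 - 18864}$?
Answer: $\frac{8804}{67905} \approx 0.12965$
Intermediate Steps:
$\frac{88 \left(-22 + 15\right) - 8188}{-49041 - 18864} = \frac{88 \left(-7\right) - 8188}{-67905} = \left(-616 - 8188\right) \left(- \frac{1}{67905}\right) = \left(-8804\right) \left(- \frac{1}{67905}\right) = \frac{8804}{67905}$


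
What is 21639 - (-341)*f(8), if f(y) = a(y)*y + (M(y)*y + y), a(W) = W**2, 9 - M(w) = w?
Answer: 201687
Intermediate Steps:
M(w) = 9 - w
f(y) = y + y**3 + y*(9 - y) (f(y) = y**2*y + ((9 - y)*y + y) = y**3 + (y*(9 - y) + y) = y**3 + (y + y*(9 - y)) = y + y**3 + y*(9 - y))
21639 - (-341)*f(8) = 21639 - (-341)*8*(10 + 8**2 - 1*8) = 21639 - (-341)*8*(10 + 64 - 8) = 21639 - (-341)*8*66 = 21639 - (-341)*528 = 21639 - 1*(-180048) = 21639 + 180048 = 201687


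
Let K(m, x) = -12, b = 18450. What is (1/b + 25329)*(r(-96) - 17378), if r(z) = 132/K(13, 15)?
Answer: -8126228366839/18450 ≈ -4.4045e+8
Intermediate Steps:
r(z) = -11 (r(z) = 132/(-12) = 132*(-1/12) = -11)
(1/b + 25329)*(r(-96) - 17378) = (1/18450 + 25329)*(-11 - 17378) = (1/18450 + 25329)*(-17389) = (467320051/18450)*(-17389) = -8126228366839/18450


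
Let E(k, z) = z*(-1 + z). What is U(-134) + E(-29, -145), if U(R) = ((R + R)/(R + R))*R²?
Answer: 39126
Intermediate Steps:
U(R) = R² (U(R) = ((2*R)/((2*R)))*R² = ((2*R)*(1/(2*R)))*R² = 1*R² = R²)
U(-134) + E(-29, -145) = (-134)² - 145*(-1 - 145) = 17956 - 145*(-146) = 17956 + 21170 = 39126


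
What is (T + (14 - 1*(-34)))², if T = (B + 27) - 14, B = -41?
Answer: 400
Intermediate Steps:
T = -28 (T = (-41 + 27) - 14 = -14 - 14 = -28)
(T + (14 - 1*(-34)))² = (-28 + (14 - 1*(-34)))² = (-28 + (14 + 34))² = (-28 + 48)² = 20² = 400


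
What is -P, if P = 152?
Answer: -152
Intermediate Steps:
-P = -1*152 = -152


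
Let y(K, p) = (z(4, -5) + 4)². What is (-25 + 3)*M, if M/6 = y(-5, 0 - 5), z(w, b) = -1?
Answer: -1188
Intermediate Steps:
y(K, p) = 9 (y(K, p) = (-1 + 4)² = 3² = 9)
M = 54 (M = 6*9 = 54)
(-25 + 3)*M = (-25 + 3)*54 = -22*54 = -1188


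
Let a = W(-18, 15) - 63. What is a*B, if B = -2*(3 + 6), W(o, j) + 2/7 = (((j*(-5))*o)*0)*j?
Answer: 7974/7 ≈ 1139.1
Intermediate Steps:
W(o, j) = -2/7 (W(o, j) = -2/7 + (((j*(-5))*o)*0)*j = -2/7 + (((-5*j)*o)*0)*j = -2/7 + (-5*j*o*0)*j = -2/7 + 0*j = -2/7 + 0 = -2/7)
a = -443/7 (a = -2/7 - 63 = -443/7 ≈ -63.286)
B = -18 (B = -2*9 = -18)
a*B = -443/7*(-18) = 7974/7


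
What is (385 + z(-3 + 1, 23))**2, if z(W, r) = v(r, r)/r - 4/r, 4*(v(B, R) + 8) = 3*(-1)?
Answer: 1250966161/8464 ≈ 1.4780e+5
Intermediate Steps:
v(B, R) = -35/4 (v(B, R) = -8 + (3*(-1))/4 = -8 + (1/4)*(-3) = -8 - 3/4 = -35/4)
z(W, r) = -51/(4*r) (z(W, r) = -35/(4*r) - 4/r = -51/(4*r))
(385 + z(-3 + 1, 23))**2 = (385 - 51/4/23)**2 = (385 - 51/4*1/23)**2 = (385 - 51/92)**2 = (35369/92)**2 = 1250966161/8464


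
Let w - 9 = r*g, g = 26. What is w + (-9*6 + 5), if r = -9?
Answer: -274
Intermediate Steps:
w = -225 (w = 9 - 9*26 = 9 - 234 = -225)
w + (-9*6 + 5) = -225 + (-9*6 + 5) = -225 + (-54 + 5) = -225 - 49 = -274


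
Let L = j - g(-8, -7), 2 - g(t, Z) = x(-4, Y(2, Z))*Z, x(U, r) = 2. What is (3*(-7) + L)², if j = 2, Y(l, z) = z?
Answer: 1225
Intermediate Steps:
g(t, Z) = 2 - 2*Z
L = -14 (L = 2 - (2 - 2*(-7)) = 2 - (2 + 14) = 2 - 1*16 = 2 - 16 = -14)
(3*(-7) + L)² = (3*(-7) - 14)² = (-21 - 14)² = (-35)² = 1225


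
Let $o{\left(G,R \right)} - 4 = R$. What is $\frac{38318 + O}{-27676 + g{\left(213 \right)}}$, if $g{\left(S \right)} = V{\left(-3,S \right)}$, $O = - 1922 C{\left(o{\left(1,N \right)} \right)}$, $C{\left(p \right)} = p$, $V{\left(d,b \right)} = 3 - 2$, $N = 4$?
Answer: $- \frac{22942}{27675} \approx -0.82898$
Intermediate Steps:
$o{\left(G,R \right)} = 4 + R$
$V{\left(d,b \right)} = 1$ ($V{\left(d,b \right)} = 3 - 2 = 1$)
$O = -15376$ ($O = - 1922 \left(4 + 4\right) = \left(-1922\right) 8 = -15376$)
$g{\left(S \right)} = 1$
$\frac{38318 + O}{-27676 + g{\left(213 \right)}} = \frac{38318 - 15376}{-27676 + 1} = \frac{22942}{-27675} = 22942 \left(- \frac{1}{27675}\right) = - \frac{22942}{27675}$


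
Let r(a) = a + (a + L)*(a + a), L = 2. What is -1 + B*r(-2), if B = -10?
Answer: 19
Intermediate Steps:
r(a) = a + 2*a*(2 + a) (r(a) = a + (a + 2)*(a + a) = a + (2 + a)*(2*a) = a + 2*a*(2 + a))
-1 + B*r(-2) = -1 - (-20)*(5 + 2*(-2)) = -1 - (-20)*(5 - 4) = -1 - (-20) = -1 - 10*(-2) = -1 + 20 = 19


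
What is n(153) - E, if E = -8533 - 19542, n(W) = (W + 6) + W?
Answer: 28387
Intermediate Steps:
n(W) = 6 + 2*W (n(W) = (6 + W) + W = 6 + 2*W)
E = -28075
n(153) - E = (6 + 2*153) - 1*(-28075) = (6 + 306) + 28075 = 312 + 28075 = 28387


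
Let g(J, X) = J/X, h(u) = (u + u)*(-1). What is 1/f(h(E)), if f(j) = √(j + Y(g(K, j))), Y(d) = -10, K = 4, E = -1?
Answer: -I*√2/4 ≈ -0.35355*I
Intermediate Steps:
h(u) = -2*u (h(u) = (2*u)*(-1) = -2*u)
f(j) = √(-10 + j) (f(j) = √(j - 10) = √(-10 + j))
1/f(h(E)) = 1/(√(-10 - 2*(-1))) = 1/(√(-10 + 2)) = 1/(√(-8)) = 1/(2*I*√2) = -I*√2/4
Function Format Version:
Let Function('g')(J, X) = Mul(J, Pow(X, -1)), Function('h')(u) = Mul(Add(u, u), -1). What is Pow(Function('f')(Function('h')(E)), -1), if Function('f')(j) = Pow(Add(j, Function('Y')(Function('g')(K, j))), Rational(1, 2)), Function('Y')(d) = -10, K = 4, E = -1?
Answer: Mul(Rational(-1, 4), I, Pow(2, Rational(1, 2))) ≈ Mul(-0.35355, I)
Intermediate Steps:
Function('h')(u) = Mul(-2, u) (Function('h')(u) = Mul(Mul(2, u), -1) = Mul(-2, u))
Function('f')(j) = Pow(Add(-10, j), Rational(1, 2)) (Function('f')(j) = Pow(Add(j, -10), Rational(1, 2)) = Pow(Add(-10, j), Rational(1, 2)))
Pow(Function('f')(Function('h')(E)), -1) = Pow(Pow(Add(-10, Mul(-2, -1)), Rational(1, 2)), -1) = Pow(Pow(Add(-10, 2), Rational(1, 2)), -1) = Pow(Pow(-8, Rational(1, 2)), -1) = Pow(Mul(2, I, Pow(2, Rational(1, 2))), -1) = Mul(Rational(-1, 4), I, Pow(2, Rational(1, 2)))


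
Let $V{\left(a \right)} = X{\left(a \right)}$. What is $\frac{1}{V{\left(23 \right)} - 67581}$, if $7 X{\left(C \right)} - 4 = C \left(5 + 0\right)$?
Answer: $- \frac{1}{67564} \approx -1.4801 \cdot 10^{-5}$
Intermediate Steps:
$X{\left(C \right)} = \frac{4}{7} + \frac{5 C}{7}$ ($X{\left(C \right)} = \frac{4}{7} + \frac{C \left(5 + 0\right)}{7} = \frac{4}{7} + \frac{C 5}{7} = \frac{4}{7} + \frac{5 C}{7}$)
$V{\left(a \right)} = \frac{4}{7} + \frac{5 a}{7}$
$\frac{1}{V{\left(23 \right)} - 67581} = \frac{1}{\left(\frac{4}{7} + \frac{5}{7} \cdot 23\right) - 67581} = \frac{1}{\left(\frac{4}{7} + \frac{115}{7}\right) - 67581} = \frac{1}{17 - 67581} = \frac{1}{-67564} = - \frac{1}{67564}$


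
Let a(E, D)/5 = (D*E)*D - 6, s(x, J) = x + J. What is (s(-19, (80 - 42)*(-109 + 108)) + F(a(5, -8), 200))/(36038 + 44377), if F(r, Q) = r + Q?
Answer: 571/26805 ≈ 0.021302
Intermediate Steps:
s(x, J) = J + x
a(E, D) = -30 + 5*E*D**2 (a(E, D) = 5*((D*E)*D - 6) = 5*(E*D**2 - 6) = 5*(-6 + E*D**2) = -30 + 5*E*D**2)
F(r, Q) = Q + r
(s(-19, (80 - 42)*(-109 + 108)) + F(a(5, -8), 200))/(36038 + 44377) = (((80 - 42)*(-109 + 108) - 19) + (200 + (-30 + 5*5*(-8)**2)))/(36038 + 44377) = ((38*(-1) - 19) + (200 + (-30 + 5*5*64)))/80415 = ((-38 - 19) + (200 + (-30 + 1600)))*(1/80415) = (-57 + (200 + 1570))*(1/80415) = (-57 + 1770)*(1/80415) = 1713*(1/80415) = 571/26805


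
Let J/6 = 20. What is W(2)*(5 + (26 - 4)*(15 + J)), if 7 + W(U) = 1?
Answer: -17850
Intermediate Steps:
J = 120 (J = 6*20 = 120)
W(U) = -6 (W(U) = -7 + 1 = -6)
W(2)*(5 + (26 - 4)*(15 + J)) = -6*(5 + (26 - 4)*(15 + 120)) = -6*(5 + 22*135) = -6*(5 + 2970) = -6*2975 = -17850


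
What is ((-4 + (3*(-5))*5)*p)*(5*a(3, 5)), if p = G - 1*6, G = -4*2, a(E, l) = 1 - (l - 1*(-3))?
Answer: -38710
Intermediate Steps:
a(E, l) = -2 - l (a(E, l) = 1 - (l + 3) = 1 - (3 + l) = 1 + (-3 - l) = -2 - l)
G = -8
p = -14 (p = -8 - 1*6 = -8 - 6 = -14)
((-4 + (3*(-5))*5)*p)*(5*a(3, 5)) = ((-4 + (3*(-5))*5)*(-14))*(5*(-2 - 1*5)) = ((-4 - 15*5)*(-14))*(5*(-2 - 5)) = ((-4 - 75)*(-14))*(5*(-7)) = -79*(-14)*(-35) = 1106*(-35) = -38710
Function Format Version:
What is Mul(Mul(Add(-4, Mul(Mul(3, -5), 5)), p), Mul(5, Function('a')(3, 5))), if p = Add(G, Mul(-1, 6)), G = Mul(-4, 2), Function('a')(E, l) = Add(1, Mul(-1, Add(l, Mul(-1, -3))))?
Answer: -38710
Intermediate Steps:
Function('a')(E, l) = Add(-2, Mul(-1, l)) (Function('a')(E, l) = Add(1, Mul(-1, Add(l, 3))) = Add(1, Mul(-1, Add(3, l))) = Add(1, Add(-3, Mul(-1, l))) = Add(-2, Mul(-1, l)))
G = -8
p = -14 (p = Add(-8, Mul(-1, 6)) = Add(-8, -6) = -14)
Mul(Mul(Add(-4, Mul(Mul(3, -5), 5)), p), Mul(5, Function('a')(3, 5))) = Mul(Mul(Add(-4, Mul(Mul(3, -5), 5)), -14), Mul(5, Add(-2, Mul(-1, 5)))) = Mul(Mul(Add(-4, Mul(-15, 5)), -14), Mul(5, Add(-2, -5))) = Mul(Mul(Add(-4, -75), -14), Mul(5, -7)) = Mul(Mul(-79, -14), -35) = Mul(1106, -35) = -38710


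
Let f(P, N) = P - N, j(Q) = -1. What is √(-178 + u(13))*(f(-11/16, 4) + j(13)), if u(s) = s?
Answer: -91*I*√165/16 ≈ -73.057*I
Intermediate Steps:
√(-178 + u(13))*(f(-11/16, 4) + j(13)) = √(-178 + 13)*((-11/16 - 1*4) - 1) = √(-165)*((-11*1/16 - 4) - 1) = (I*√165)*((-11/16 - 4) - 1) = (I*√165)*(-75/16 - 1) = (I*√165)*(-91/16) = -91*I*√165/16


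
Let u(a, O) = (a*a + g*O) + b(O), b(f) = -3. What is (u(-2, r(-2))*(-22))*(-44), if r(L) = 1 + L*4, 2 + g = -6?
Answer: 55176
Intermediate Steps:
g = -8 (g = -2 - 6 = -8)
r(L) = 1 + 4*L
u(a, O) = -3 + a**2 - 8*O (u(a, O) = (a*a - 8*O) - 3 = (a**2 - 8*O) - 3 = -3 + a**2 - 8*O)
(u(-2, r(-2))*(-22))*(-44) = ((-3 + (-2)**2 - 8*(1 + 4*(-2)))*(-22))*(-44) = ((-3 + 4 - 8*(1 - 8))*(-22))*(-44) = ((-3 + 4 - 8*(-7))*(-22))*(-44) = ((-3 + 4 + 56)*(-22))*(-44) = (57*(-22))*(-44) = -1254*(-44) = 55176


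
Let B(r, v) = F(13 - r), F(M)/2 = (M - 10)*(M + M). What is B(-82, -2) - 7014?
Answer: 25286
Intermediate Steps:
F(M) = 4*M*(-10 + M) (F(M) = 2*((M - 10)*(M + M)) = 2*((-10 + M)*(2*M)) = 2*(2*M*(-10 + M)) = 4*M*(-10 + M))
B(r, v) = 4*(3 - r)*(13 - r) (B(r, v) = 4*(13 - r)*(-10 + (13 - r)) = 4*(13 - r)*(3 - r) = 4*(3 - r)*(13 - r))
B(-82, -2) - 7014 = 4*(-13 - 82)*(-3 - 82) - 7014 = 4*(-95)*(-85) - 7014 = 32300 - 7014 = 25286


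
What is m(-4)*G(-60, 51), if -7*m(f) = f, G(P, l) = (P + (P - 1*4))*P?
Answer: 29760/7 ≈ 4251.4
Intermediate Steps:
G(P, l) = P*(-4 + 2*P) (G(P, l) = (P + (P - 4))*P = (P + (-4 + P))*P = (-4 + 2*P)*P = P*(-4 + 2*P))
m(f) = -f/7
m(-4)*G(-60, 51) = (-⅐*(-4))*(2*(-60)*(-2 - 60)) = 4*(2*(-60)*(-62))/7 = (4/7)*7440 = 29760/7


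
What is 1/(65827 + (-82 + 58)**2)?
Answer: 1/66403 ≈ 1.5060e-5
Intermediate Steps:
1/(65827 + (-82 + 58)**2) = 1/(65827 + (-24)**2) = 1/(65827 + 576) = 1/66403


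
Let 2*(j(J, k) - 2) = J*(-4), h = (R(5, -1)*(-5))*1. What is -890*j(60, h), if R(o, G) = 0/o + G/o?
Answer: 105020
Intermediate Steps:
R(o, G) = G/o (R(o, G) = 0 + G/o = G/o)
h = 1 (h = (-1/5*(-5))*1 = (-1*⅕*(-5))*1 = -⅕*(-5)*1 = 1*1 = 1)
j(J, k) = 2 - 2*J (j(J, k) = 2 + (J*(-4))/2 = 2 + (-4*J)/2 = 2 - 2*J)
-890*j(60, h) = -890*(2 - 2*60) = -890*(2 - 120) = -890*(-118) = 105020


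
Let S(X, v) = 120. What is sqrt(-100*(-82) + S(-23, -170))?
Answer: 8*sqrt(130) ≈ 91.214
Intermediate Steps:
sqrt(-100*(-82) + S(-23, -170)) = sqrt(-100*(-82) + 120) = sqrt(8200 + 120) = sqrt(8320) = 8*sqrt(130)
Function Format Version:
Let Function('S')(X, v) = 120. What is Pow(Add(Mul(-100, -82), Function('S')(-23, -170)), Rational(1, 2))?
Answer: Mul(8, Pow(130, Rational(1, 2))) ≈ 91.214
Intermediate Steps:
Pow(Add(Mul(-100, -82), Function('S')(-23, -170)), Rational(1, 2)) = Pow(Add(Mul(-100, -82), 120), Rational(1, 2)) = Pow(Add(8200, 120), Rational(1, 2)) = Pow(8320, Rational(1, 2)) = Mul(8, Pow(130, Rational(1, 2)))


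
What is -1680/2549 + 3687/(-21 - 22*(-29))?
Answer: 8361603/1572733 ≈ 5.3166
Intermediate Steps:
-1680/2549 + 3687/(-21 - 22*(-29)) = -1680*1/2549 + 3687/(-21 + 638) = -1680/2549 + 3687/617 = 8361603/1572733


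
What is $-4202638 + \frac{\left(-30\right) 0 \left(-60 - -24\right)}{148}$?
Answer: $-4202638$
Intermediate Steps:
$-4202638 + \frac{\left(-30\right) 0 \left(-60 - -24\right)}{148} = -4202638 + 0 \left(-60 + 24\right) \frac{1}{148} = -4202638 + 0 \left(-36\right) \frac{1}{148} = -4202638 + 0 \cdot \frac{1}{148} = -4202638 + 0 = -4202638$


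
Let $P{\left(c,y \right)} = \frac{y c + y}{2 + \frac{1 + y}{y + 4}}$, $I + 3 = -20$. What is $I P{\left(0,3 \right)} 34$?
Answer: $- \frac{2737}{3} \approx -912.33$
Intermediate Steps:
$I = -23$ ($I = -3 - 20 = -23$)
$P{\left(c,y \right)} = \frac{y + c y}{2 + \frac{1 + y}{4 + y}}$ ($P{\left(c,y \right)} = \frac{c y + y}{2 + \frac{1 + y}{4 + y}} = \frac{y + c y}{2 + \frac{1 + y}{4 + y}}$)
$I P{\left(0,3 \right)} 34 = - 23 \cdot \frac{1}{3} \cdot 3 \frac{1}{3 + 3} \left(4 + 3 + 4 \cdot 0 + 0 \cdot 3\right) 34 = - 23 \cdot \frac{1}{3} \cdot 3 \cdot \frac{1}{6} \left(4 + 3 + 0 + 0\right) 34 = - 23 \cdot \frac{1}{3} \cdot 3 \cdot \frac{1}{6} \cdot 7 \cdot 34 = \left(-23\right) \frac{7}{6} \cdot 34 = \left(- \frac{161}{6}\right) 34 = - \frac{2737}{3}$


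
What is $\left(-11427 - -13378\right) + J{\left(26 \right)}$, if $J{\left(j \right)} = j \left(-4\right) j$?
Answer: $-753$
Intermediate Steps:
$J{\left(j \right)} = - 4 j^{2}$ ($J{\left(j \right)} = - 4 j j = - 4 j^{2}$)
$\left(-11427 - -13378\right) + J{\left(26 \right)} = \left(-11427 - -13378\right) - 4 \cdot 26^{2} = \left(-11427 + 13378\right) - 2704 = 1951 - 2704 = -753$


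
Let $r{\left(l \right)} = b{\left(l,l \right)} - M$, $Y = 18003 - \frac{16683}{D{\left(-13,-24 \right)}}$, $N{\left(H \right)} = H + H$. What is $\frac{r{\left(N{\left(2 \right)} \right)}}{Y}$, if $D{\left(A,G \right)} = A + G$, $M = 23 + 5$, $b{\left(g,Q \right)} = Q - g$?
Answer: $- \frac{74}{48771} \approx -0.0015173$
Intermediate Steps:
$M = 28$
$N{\left(H \right)} = 2 H$
$Y = \frac{682794}{37}$ ($Y = 18003 - \frac{16683}{-13 - 24} = 18003 - \frac{16683}{-37} = 18003 - 16683 \left(- \frac{1}{37}\right) = 18003 - - \frac{16683}{37} = 18003 + \frac{16683}{37} = \frac{682794}{37} \approx 18454.0$)
$r{\left(l \right)} = -28$ ($r{\left(l \right)} = \left(l - l\right) - 28 = 0 - 28 = -28$)
$\frac{r{\left(N{\left(2 \right)} \right)}}{Y} = - \frac{28}{\frac{682794}{37}} = \left(-28\right) \frac{37}{682794} = - \frac{74}{48771}$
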